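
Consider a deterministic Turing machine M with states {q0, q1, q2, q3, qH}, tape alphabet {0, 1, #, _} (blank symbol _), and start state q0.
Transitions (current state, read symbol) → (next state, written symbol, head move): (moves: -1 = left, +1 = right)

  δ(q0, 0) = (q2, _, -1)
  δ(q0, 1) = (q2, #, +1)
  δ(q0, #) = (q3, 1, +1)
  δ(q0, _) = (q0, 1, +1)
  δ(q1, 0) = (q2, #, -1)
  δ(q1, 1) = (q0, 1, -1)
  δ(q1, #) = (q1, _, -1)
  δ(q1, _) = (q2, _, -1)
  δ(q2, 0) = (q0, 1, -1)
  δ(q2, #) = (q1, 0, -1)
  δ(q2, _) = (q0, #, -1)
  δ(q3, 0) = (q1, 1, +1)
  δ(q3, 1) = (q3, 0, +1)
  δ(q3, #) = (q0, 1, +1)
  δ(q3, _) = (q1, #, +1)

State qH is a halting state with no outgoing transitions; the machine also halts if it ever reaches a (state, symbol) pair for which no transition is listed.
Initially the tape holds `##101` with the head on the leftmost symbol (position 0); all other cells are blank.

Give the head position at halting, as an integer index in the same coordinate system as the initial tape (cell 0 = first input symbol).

state=q0 head=0 tape=[#]#101__   (q0,#)→(q3,1,+1)
state=q3 head=1 tape=1[#]101__   (q3,#)→(q0,1,+1)
state=q0 head=2 tape=11[1]01__   (q0,1)→(q2,#,+1)
state=q2 head=3 tape=11#[0]1__   (q2,0)→(q0,1,-1)
state=q0 head=2 tape=11[#]11__   (q0,#)→(q3,1,+1)
state=q3 head=3 tape=111[1]1__   (q3,1)→(q3,0,+1)
state=q3 head=4 tape=1110[1]__   (q3,1)→(q3,0,+1)
state=q3 head=5 tape=11100[_]_   (q3,_)→(q1,#,+1)
state=q1 head=6 tape=11100#[_]   (q1,_)→(q2,_,-1)
state=q2 head=5 tape=11100[#]_   (q2,#)→(q1,0,-1)
state=q1 head=4 tape=1110[0]0_   (q1,0)→(q2,#,-1)
state=q2 head=3 tape=111[0]#0_   (q2,0)→(q0,1,-1)
state=q0 head=2 tape=11[1]1#0_   (q0,1)→(q2,#,+1)
state=q2 head=3 tape=11#[1]#0_
At halt the head is at cell 3.

3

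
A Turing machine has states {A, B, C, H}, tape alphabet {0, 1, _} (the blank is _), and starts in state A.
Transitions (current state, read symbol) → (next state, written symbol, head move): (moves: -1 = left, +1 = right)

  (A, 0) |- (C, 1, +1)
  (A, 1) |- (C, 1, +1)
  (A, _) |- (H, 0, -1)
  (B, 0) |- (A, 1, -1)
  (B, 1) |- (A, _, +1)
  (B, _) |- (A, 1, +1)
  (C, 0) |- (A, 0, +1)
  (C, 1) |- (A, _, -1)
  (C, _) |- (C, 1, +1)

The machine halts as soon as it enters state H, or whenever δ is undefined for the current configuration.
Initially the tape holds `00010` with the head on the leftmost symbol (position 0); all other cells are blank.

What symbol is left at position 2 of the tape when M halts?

1

A | [0]0010_   read 0 → write 1, move +1, go to C
C | 1[0]010_   read 0 → write 0, move +1, go to A
A | 10[0]10_   read 0 → write 1, move +1, go to C
C | 101[1]0_   read 1 → write _, move -1, go to A
A | 10[1]_0_   read 1 → write 1, move +1, go to C
C | 101[_]0_   read _ → write 1, move +1, go to C
C | 1011[0]_   read 0 → write 0, move +1, go to A
A | 10110[_]   read _ → write 0, move -1, go to H
H | 1011[0]0
Cell 2 holds 1 when M halts.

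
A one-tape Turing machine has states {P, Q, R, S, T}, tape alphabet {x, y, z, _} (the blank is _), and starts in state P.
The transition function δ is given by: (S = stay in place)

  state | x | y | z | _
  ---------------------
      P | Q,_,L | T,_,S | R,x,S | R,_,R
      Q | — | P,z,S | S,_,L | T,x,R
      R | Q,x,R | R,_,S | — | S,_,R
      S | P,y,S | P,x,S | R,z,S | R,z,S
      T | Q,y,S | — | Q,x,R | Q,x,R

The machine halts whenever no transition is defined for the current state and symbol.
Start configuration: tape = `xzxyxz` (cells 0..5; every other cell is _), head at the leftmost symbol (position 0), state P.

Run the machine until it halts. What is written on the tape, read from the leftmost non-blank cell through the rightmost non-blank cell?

state=P head=0 tape=_[x]zxyxz   (P,x)→(Q,_,L)
state=Q head=-1 tape=[_]_zxyxz   (Q,_)→(T,x,R)
state=T head=0 tape=x[_]zxyxz   (T,_)→(Q,x,R)
state=Q head=1 tape=xx[z]xyxz   (Q,z)→(S,_,L)
state=S head=0 tape=x[x]_xyxz   (S,x)→(P,y,S)
state=P head=0 tape=x[y]_xyxz   (P,y)→(T,_,S)
state=T head=0 tape=x[_]_xyxz   (T,_)→(Q,x,R)
state=Q head=1 tape=xx[_]xyxz   (Q,_)→(T,x,R)
state=T head=2 tape=xxx[x]yxz   (T,x)→(Q,y,S)
state=Q head=2 tape=xxx[y]yxz   (Q,y)→(P,z,S)
state=P head=2 tape=xxx[z]yxz   (P,z)→(R,x,S)
state=R head=2 tape=xxx[x]yxz   (R,x)→(Q,x,R)
state=Q head=3 tape=xxxx[y]xz   (Q,y)→(P,z,S)
state=P head=3 tape=xxxx[z]xz   (P,z)→(R,x,S)
state=R head=3 tape=xxxx[x]xz   (R,x)→(Q,x,R)
state=Q head=4 tape=xxxxx[x]z
The non-blank tape span at halt is xxxxxxz.

xxxxxxz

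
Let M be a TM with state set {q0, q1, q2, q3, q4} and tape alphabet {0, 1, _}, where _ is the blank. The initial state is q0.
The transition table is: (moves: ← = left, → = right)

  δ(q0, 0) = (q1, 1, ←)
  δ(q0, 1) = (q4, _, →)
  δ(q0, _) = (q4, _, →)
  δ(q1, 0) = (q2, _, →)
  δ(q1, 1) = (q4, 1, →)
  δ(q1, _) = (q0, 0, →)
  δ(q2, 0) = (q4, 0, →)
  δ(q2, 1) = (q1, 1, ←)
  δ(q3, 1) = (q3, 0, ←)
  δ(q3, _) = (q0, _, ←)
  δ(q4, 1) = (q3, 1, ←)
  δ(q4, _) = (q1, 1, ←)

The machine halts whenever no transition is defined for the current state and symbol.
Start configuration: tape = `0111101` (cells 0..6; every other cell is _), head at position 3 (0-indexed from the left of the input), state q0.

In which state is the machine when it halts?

q3

state=q0 head=3 tape=011[1]101   (q0,1)→(q4,_,→)
state=q4 head=4 tape=011_[1]01   (q4,1)→(q3,1,←)
state=q3 head=3 tape=011[_]101   (q3,_)→(q0,_,←)
state=q0 head=2 tape=01[1]_101   (q0,1)→(q4,_,→)
state=q4 head=3 tape=01_[_]101   (q4,_)→(q1,1,←)
state=q1 head=2 tape=01[_]1101   (q1,_)→(q0,0,→)
state=q0 head=3 tape=010[1]101   (q0,1)→(q4,_,→)
state=q4 head=4 tape=010_[1]01   (q4,1)→(q3,1,←)
state=q3 head=3 tape=010[_]101   (q3,_)→(q0,_,←)
state=q0 head=2 tape=01[0]_101   (q0,0)→(q1,1,←)
state=q1 head=1 tape=0[1]1_101   (q1,1)→(q4,1,→)
state=q4 head=2 tape=01[1]_101   (q4,1)→(q3,1,←)
state=q3 head=1 tape=0[1]1_101   (q3,1)→(q3,0,←)
state=q3 head=0 tape=[0]01_101
No transition is defined for (q3, 0); M halts in state q3.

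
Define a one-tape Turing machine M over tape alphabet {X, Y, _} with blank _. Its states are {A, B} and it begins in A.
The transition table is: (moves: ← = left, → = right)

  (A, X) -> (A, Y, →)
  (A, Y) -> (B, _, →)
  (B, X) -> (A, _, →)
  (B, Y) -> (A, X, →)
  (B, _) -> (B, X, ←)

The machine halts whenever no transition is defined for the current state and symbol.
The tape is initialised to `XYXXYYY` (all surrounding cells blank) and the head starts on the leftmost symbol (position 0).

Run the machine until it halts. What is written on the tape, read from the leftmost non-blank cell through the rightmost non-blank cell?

Y__Y__YY

A | [X]YXXYYY__   read X → write Y, move →, go to A
A | Y[Y]XXYYY__   read Y → write _, move →, go to B
B | Y_[X]XYYY__   read X → write _, move →, go to A
A | Y__[X]YYY__   read X → write Y, move →, go to A
A | Y__Y[Y]YY__   read Y → write _, move →, go to B
B | Y__Y_[Y]Y__   read Y → write X, move →, go to A
A | Y__Y_X[Y]__   read Y → write _, move →, go to B
B | Y__Y_X_[_]_   read _ → write X, move ←, go to B
B | Y__Y_X[_]X_   read _ → write X, move ←, go to B
B | Y__Y_[X]XX_   read X → write _, move →, go to A
A | Y__Y__[X]X_   read X → write Y, move →, go to A
A | Y__Y__Y[X]_   read X → write Y, move →, go to A
A | Y__Y__YY[_]
The non-blank tape span at halt is Y__Y__YY.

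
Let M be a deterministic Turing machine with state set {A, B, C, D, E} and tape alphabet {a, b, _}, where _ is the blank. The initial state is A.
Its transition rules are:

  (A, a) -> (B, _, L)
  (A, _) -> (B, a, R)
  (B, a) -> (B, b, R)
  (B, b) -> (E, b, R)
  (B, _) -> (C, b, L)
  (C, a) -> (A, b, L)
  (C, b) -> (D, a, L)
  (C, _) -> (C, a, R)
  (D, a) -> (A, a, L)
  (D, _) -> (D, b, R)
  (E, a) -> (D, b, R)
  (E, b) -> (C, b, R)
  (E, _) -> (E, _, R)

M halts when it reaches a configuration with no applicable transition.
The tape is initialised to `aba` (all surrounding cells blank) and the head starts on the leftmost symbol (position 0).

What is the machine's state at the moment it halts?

D

A | ___[a]ba   read a → write _, move L, go to B
B | __[_]_ba   read _ → write b, move L, go to C
C | _[_]b_ba   read _ → write a, move R, go to C
C | _a[b]_ba   read b → write a, move L, go to D
D | _[a]a_ba   read a → write a, move L, go to A
A | [_]aa_ba   read _ → write a, move R, go to B
B | a[a]a_ba   read a → write b, move R, go to B
B | ab[a]_ba   read a → write b, move R, go to B
B | abb[_]ba   read _ → write b, move L, go to C
C | ab[b]bba   read b → write a, move L, go to D
D | a[b]abba
No transition is defined for (D, b); M halts in state D.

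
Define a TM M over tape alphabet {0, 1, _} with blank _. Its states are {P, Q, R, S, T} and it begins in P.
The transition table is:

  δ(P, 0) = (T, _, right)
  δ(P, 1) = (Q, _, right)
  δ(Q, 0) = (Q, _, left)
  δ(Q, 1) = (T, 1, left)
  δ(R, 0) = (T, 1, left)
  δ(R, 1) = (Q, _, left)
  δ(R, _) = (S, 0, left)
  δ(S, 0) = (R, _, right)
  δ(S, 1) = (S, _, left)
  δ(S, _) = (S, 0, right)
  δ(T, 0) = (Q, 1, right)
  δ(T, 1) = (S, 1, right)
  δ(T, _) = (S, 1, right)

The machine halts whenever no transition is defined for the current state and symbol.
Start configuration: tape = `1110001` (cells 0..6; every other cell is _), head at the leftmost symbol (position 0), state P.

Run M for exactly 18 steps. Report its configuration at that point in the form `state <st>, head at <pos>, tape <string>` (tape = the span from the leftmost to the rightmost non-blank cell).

P | _[1]110001   read 1 → write _, move right, go to Q
Q | __[1]10001   read 1 → write 1, move left, go to T
T | _[_]110001   read _ → write 1, move right, go to S
S | _1[1]10001   read 1 → write _, move left, go to S
S | _[1]_10001   read 1 → write _, move left, go to S
S | [_]__10001   read _ → write 0, move right, go to S
S | 0[_]_10001   read _ → write 0, move right, go to S
S | 00[_]10001   read _ → write 0, move right, go to S
S | 000[1]0001   read 1 → write _, move left, go to S
S | 00[0]_0001   read 0 → write _, move right, go to R
R | 00_[_]0001   read _ → write 0, move left, go to S
S | 00[_]00001   read _ → write 0, move right, go to S
S | 000[0]0001   read 0 → write _, move right, go to R
R | 000_[0]001   read 0 → write 1, move left, go to T
T | 000[_]1001   read _ → write 1, move right, go to S
S | 0001[1]001   read 1 → write _, move left, go to S
S | 000[1]_001   read 1 → write _, move left, go to S
S | 00[0]__001   read 0 → write _, move right, go to R
R | 00_[_]_001
After 18 steps: state R, head at 2, tape 00___001.

state R, head at 2, tape 00___001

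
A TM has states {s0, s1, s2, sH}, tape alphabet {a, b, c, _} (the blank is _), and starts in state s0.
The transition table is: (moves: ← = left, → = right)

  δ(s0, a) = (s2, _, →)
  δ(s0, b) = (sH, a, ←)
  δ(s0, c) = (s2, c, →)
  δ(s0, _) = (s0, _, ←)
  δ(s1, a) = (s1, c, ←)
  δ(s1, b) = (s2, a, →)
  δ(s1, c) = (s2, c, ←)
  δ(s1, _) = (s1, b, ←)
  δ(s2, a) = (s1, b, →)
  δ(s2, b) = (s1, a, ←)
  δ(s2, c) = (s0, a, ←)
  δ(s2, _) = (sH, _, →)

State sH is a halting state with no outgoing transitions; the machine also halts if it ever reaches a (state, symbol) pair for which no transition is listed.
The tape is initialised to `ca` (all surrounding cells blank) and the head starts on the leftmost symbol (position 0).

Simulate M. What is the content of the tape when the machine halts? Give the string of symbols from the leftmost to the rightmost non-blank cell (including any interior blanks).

cca

s0 | _[c]a_   read c → write c, move →, go to s2
s2 | _c[a]_   read a → write b, move →, go to s1
s1 | _cb[_]   read _ → write b, move ←, go to s1
s1 | _c[b]b   read b → write a, move →, go to s2
s2 | _ca[b]   read b → write a, move ←, go to s1
s1 | _c[a]a   read a → write c, move ←, go to s1
s1 | _[c]ca   read c → write c, move ←, go to s2
s2 | [_]cca   read _ → write _, move →, go to sH
sH | _[c]ca
The non-blank tape span at halt is cca.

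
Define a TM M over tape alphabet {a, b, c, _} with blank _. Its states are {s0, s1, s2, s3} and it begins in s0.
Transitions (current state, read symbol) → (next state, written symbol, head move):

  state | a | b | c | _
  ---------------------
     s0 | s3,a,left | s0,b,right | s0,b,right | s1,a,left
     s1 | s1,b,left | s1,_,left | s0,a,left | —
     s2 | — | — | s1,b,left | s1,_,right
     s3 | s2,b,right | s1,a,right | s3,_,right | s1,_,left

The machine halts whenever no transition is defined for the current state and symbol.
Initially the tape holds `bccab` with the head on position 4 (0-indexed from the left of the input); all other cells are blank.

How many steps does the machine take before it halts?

11

state=s0 head=4 tape=_bcca[b]_   (s0,b)→(s0,b,right)
state=s0 head=5 tape=_bccab[_]   (s0,_)→(s1,a,left)
state=s1 head=4 tape=_bcca[b]a   (s1,b)→(s1,_,left)
state=s1 head=3 tape=_bcc[a]_a   (s1,a)→(s1,b,left)
state=s1 head=2 tape=_bc[c]b_a   (s1,c)→(s0,a,left)
state=s0 head=1 tape=_b[c]ab_a   (s0,c)→(s0,b,right)
state=s0 head=2 tape=_bb[a]b_a   (s0,a)→(s3,a,left)
state=s3 head=1 tape=_b[b]ab_a   (s3,b)→(s1,a,right)
state=s1 head=2 tape=_ba[a]b_a   (s1,a)→(s1,b,left)
state=s1 head=1 tape=_b[a]bb_a   (s1,a)→(s1,b,left)
state=s1 head=0 tape=_[b]bbb_a   (s1,b)→(s1,_,left)
state=s1 head=-1 tape=[_]_bbb_a
M halts after 11 transitions.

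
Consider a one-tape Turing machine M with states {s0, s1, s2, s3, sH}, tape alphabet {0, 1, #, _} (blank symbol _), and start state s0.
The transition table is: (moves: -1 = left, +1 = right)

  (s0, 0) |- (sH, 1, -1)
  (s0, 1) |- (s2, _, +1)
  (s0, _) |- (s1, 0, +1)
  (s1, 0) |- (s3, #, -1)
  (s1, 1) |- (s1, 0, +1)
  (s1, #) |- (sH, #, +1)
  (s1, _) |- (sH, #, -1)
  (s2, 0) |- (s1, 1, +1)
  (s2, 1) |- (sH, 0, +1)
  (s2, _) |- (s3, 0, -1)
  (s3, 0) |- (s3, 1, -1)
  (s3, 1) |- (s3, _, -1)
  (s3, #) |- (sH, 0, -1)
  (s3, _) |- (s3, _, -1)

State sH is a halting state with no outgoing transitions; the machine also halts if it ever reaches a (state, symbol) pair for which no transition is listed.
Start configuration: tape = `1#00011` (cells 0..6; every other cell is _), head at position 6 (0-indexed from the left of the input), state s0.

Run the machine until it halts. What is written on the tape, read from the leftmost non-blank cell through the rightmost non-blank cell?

s0 | 1#0001[1]_   read 1 → write _, move +1, go to s2
s2 | 1#0001_[_]   read _ → write 0, move -1, go to s3
s3 | 1#0001[_]0   read _ → write _, move -1, go to s3
s3 | 1#000[1]_0   read 1 → write _, move -1, go to s3
s3 | 1#00[0]__0   read 0 → write 1, move -1, go to s3
s3 | 1#0[0]1__0   read 0 → write 1, move -1, go to s3
s3 | 1#[0]11__0   read 0 → write 1, move -1, go to s3
s3 | 1[#]111__0   read # → write 0, move -1, go to sH
sH | [1]0111__0
The non-blank tape span at halt is 10111__0.

10111__0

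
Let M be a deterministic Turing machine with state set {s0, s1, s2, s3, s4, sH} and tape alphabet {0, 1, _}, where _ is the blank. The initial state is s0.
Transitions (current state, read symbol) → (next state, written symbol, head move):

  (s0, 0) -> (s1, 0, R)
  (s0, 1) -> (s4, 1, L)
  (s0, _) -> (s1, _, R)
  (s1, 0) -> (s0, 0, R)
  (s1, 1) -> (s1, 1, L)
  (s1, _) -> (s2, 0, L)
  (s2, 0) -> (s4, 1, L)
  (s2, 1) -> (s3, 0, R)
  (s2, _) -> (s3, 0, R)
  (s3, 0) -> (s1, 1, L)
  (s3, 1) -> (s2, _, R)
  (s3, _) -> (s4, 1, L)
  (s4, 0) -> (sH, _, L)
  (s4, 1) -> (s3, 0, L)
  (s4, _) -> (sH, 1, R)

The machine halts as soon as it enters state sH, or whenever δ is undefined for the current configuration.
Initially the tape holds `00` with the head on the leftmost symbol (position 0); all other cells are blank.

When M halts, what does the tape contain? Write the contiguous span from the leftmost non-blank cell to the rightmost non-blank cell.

state=s0 head=0 tape=[0]0__   (s0,0)→(s1,0,R)
state=s1 head=1 tape=0[0]__   (s1,0)→(s0,0,R)
state=s0 head=2 tape=00[_]_   (s0,_)→(s1,_,R)
state=s1 head=3 tape=00_[_]   (s1,_)→(s2,0,L)
state=s2 head=2 tape=00[_]0   (s2,_)→(s3,0,R)
state=s3 head=3 tape=000[0]   (s3,0)→(s1,1,L)
state=s1 head=2 tape=00[0]1   (s1,0)→(s0,0,R)
state=s0 head=3 tape=000[1]   (s0,1)→(s4,1,L)
state=s4 head=2 tape=00[0]1   (s4,0)→(sH,_,L)
state=sH head=1 tape=0[0]_1
The non-blank tape span at halt is 00_1.

00_1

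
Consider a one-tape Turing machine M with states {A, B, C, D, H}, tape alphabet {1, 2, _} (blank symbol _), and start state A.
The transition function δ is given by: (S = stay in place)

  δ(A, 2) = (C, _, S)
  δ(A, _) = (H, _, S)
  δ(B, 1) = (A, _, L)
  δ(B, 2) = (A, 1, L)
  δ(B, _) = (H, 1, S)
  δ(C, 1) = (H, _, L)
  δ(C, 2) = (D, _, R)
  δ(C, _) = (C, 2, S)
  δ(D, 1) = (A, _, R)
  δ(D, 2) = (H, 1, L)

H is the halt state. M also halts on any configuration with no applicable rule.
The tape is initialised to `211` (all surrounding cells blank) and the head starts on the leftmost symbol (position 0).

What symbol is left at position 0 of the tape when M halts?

_

A | [2]11   read 2 → write _, move S, go to C
C | [_]11   read _ → write 2, move S, go to C
C | [2]11   read 2 → write _, move R, go to D
D | _[1]1   read 1 → write _, move R, go to A
A | __[1]
Cell 0 holds _ when M halts.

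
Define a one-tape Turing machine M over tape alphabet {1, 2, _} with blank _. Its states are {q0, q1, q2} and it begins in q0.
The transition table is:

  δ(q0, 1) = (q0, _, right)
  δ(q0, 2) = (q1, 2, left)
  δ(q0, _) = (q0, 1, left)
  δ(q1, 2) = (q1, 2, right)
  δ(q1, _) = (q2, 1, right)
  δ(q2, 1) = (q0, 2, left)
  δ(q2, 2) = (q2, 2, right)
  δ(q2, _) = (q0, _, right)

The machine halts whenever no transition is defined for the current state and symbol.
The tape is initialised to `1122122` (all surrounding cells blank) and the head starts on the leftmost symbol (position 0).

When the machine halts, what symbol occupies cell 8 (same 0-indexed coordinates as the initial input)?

q0 | [1]122122____   read 1 → write _, move right, go to q0
q0 | _[1]22122____   read 1 → write _, move right, go to q0
q0 | __[2]2122____   read 2 → write 2, move left, go to q1
q1 | _[_]22122____   read _ → write 1, move right, go to q2
q2 | _1[2]2122____   read 2 → write 2, move right, go to q2
q2 | _12[2]122____   read 2 → write 2, move right, go to q2
q2 | _122[1]22____   read 1 → write 2, move left, go to q0
q0 | _12[2]222____   read 2 → write 2, move left, go to q1
q1 | _1[2]2222____   read 2 → write 2, move right, go to q1
q1 | _12[2]222____   read 2 → write 2, move right, go to q1
q1 | _122[2]22____   read 2 → write 2, move right, go to q1
q1 | _1222[2]2____   read 2 → write 2, move right, go to q1
q1 | _12222[2]____   read 2 → write 2, move right, go to q1
q1 | _122222[_]___   read _ → write 1, move right, go to q2
q2 | _1222221[_]__   read _ → write _, move right, go to q0
q0 | _1222221_[_]_   read _ → write 1, move left, go to q0
q0 | _1222221[_]1_   read _ → write 1, move left, go to q0
q0 | _122222[1]11_   read 1 → write _, move right, go to q0
q0 | _122222_[1]1_   read 1 → write _, move right, go to q0
q0 | _122222__[1]_   read 1 → write _, move right, go to q0
q0 | _122222___[_]   read _ → write 1, move left, go to q0
q0 | _122222__[_]1   read _ → write 1, move left, go to q0
q0 | _122222_[_]11   read _ → write 1, move left, go to q0
q0 | _122222[_]111   read _ → write 1, move left, go to q0
q0 | _12222[2]1111   read 2 → write 2, move left, go to q1
q1 | _1222[2]21111   read 2 → write 2, move right, go to q1
q1 | _12222[2]1111   read 2 → write 2, move right, go to q1
q1 | _122222[1]111
Cell 8 holds 1 when M halts.

1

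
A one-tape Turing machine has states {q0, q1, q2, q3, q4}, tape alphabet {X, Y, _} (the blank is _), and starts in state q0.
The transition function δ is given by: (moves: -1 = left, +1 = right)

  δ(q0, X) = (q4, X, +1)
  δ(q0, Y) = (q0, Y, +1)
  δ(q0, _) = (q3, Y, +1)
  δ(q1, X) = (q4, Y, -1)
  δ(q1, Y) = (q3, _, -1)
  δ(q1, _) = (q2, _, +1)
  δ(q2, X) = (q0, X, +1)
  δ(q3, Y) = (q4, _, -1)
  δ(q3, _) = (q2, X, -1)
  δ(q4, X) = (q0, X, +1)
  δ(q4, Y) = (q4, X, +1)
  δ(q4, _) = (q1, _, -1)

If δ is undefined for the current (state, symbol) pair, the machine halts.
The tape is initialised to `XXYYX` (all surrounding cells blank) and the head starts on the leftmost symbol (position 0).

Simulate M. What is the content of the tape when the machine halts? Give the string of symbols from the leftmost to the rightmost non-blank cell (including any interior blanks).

state=q0 head=0 tape=[X]XYYX__   (q0,X)→(q4,X,+1)
state=q4 head=1 tape=X[X]YYX__   (q4,X)→(q0,X,+1)
state=q0 head=2 tape=XX[Y]YX__   (q0,Y)→(q0,Y,+1)
state=q0 head=3 tape=XXY[Y]X__   (q0,Y)→(q0,Y,+1)
state=q0 head=4 tape=XXYY[X]__   (q0,X)→(q4,X,+1)
state=q4 head=5 tape=XXYYX[_]_   (q4,_)→(q1,_,-1)
state=q1 head=4 tape=XXYY[X]__   (q1,X)→(q4,Y,-1)
state=q4 head=3 tape=XXY[Y]Y__   (q4,Y)→(q4,X,+1)
state=q4 head=4 tape=XXYX[Y]__   (q4,Y)→(q4,X,+1)
state=q4 head=5 tape=XXYXX[_]_   (q4,_)→(q1,_,-1)
state=q1 head=4 tape=XXYX[X]__   (q1,X)→(q4,Y,-1)
state=q4 head=3 tape=XXY[X]Y__   (q4,X)→(q0,X,+1)
state=q0 head=4 tape=XXYX[Y]__   (q0,Y)→(q0,Y,+1)
state=q0 head=5 tape=XXYXY[_]_   (q0,_)→(q3,Y,+1)
state=q3 head=6 tape=XXYXYY[_]   (q3,_)→(q2,X,-1)
state=q2 head=5 tape=XXYXY[Y]X
The non-blank tape span at halt is XXYXYYX.

XXYXYYX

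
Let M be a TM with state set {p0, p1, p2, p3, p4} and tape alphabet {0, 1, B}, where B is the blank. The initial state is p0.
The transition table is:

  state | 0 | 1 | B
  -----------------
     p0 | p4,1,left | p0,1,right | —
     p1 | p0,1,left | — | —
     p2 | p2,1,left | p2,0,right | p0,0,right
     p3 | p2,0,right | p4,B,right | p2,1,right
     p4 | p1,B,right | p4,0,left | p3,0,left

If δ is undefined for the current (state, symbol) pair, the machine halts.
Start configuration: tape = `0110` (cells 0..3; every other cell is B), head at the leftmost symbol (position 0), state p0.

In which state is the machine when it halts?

state=p0 head=0 tape=BBB[0]110B   (p0,0)→(p4,1,left)
state=p4 head=-1 tape=BB[B]1110B   (p4,B)→(p3,0,left)
state=p3 head=-2 tape=B[B]01110B   (p3,B)→(p2,1,right)
state=p2 head=-1 tape=B1[0]1110B   (p2,0)→(p2,1,left)
state=p2 head=-2 tape=B[1]11110B   (p2,1)→(p2,0,right)
state=p2 head=-1 tape=B0[1]1110B   (p2,1)→(p2,0,right)
state=p2 head=0 tape=B00[1]110B   (p2,1)→(p2,0,right)
state=p2 head=1 tape=B000[1]10B   (p2,1)→(p2,0,right)
state=p2 head=2 tape=B0000[1]0B   (p2,1)→(p2,0,right)
state=p2 head=3 tape=B00000[0]B   (p2,0)→(p2,1,left)
state=p2 head=2 tape=B0000[0]1B   (p2,0)→(p2,1,left)
state=p2 head=1 tape=B000[0]11B   (p2,0)→(p2,1,left)
state=p2 head=0 tape=B00[0]111B   (p2,0)→(p2,1,left)
state=p2 head=-1 tape=B0[0]1111B   (p2,0)→(p2,1,left)
state=p2 head=-2 tape=B[0]11111B   (p2,0)→(p2,1,left)
state=p2 head=-3 tape=[B]111111B   (p2,B)→(p0,0,right)
state=p0 head=-2 tape=0[1]11111B   (p0,1)→(p0,1,right)
state=p0 head=-1 tape=01[1]1111B   (p0,1)→(p0,1,right)
state=p0 head=0 tape=011[1]111B   (p0,1)→(p0,1,right)
state=p0 head=1 tape=0111[1]11B   (p0,1)→(p0,1,right)
state=p0 head=2 tape=01111[1]1B   (p0,1)→(p0,1,right)
state=p0 head=3 tape=011111[1]B   (p0,1)→(p0,1,right)
state=p0 head=4 tape=0111111[B]
No transition is defined for (p0, B); M halts in state p0.

p0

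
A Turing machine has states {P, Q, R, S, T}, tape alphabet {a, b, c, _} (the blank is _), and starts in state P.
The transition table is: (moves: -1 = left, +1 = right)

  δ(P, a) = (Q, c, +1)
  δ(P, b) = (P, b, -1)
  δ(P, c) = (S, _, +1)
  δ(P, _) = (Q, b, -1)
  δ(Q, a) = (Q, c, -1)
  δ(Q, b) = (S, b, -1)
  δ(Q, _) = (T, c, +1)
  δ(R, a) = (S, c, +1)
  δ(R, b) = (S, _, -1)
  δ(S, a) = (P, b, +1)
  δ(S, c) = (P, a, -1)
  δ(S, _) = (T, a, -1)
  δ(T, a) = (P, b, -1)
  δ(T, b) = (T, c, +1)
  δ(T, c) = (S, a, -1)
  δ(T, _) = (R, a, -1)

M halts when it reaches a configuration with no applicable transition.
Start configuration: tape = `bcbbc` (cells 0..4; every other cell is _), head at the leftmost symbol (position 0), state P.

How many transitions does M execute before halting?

14

state=P head=0 tape=__[b]cbbc   (P,b)→(P,b,-1)
state=P head=-1 tape=_[_]bcbbc   (P,_)→(Q,b,-1)
state=Q head=-2 tape=[_]bbcbbc   (Q,_)→(T,c,+1)
state=T head=-1 tape=c[b]bcbbc   (T,b)→(T,c,+1)
state=T head=0 tape=cc[b]cbbc   (T,b)→(T,c,+1)
state=T head=1 tape=ccc[c]bbc   (T,c)→(S,a,-1)
state=S head=0 tape=cc[c]abbc   (S,c)→(P,a,-1)
state=P head=-1 tape=c[c]aabbc   (P,c)→(S,_,+1)
state=S head=0 tape=c_[a]abbc   (S,a)→(P,b,+1)
state=P head=1 tape=c_b[a]bbc   (P,a)→(Q,c,+1)
state=Q head=2 tape=c_bc[b]bc   (Q,b)→(S,b,-1)
state=S head=1 tape=c_b[c]bbc   (S,c)→(P,a,-1)
state=P head=0 tape=c_[b]abbc   (P,b)→(P,b,-1)
state=P head=-1 tape=c[_]babbc   (P,_)→(Q,b,-1)
state=Q head=-2 tape=[c]bbabbc
M halts after 14 transitions.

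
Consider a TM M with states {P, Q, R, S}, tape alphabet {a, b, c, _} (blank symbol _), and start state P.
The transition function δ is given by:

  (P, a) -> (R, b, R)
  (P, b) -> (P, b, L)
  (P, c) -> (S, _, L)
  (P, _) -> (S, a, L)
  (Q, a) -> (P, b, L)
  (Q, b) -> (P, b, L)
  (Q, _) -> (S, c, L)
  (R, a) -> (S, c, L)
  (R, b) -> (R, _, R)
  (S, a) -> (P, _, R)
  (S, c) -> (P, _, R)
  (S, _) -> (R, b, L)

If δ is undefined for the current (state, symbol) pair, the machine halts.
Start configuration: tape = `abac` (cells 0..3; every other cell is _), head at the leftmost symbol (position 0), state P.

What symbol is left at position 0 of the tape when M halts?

state=P head=0 tape=[a]bac   (P,a)→(R,b,R)
state=R head=1 tape=b[b]ac   (R,b)→(R,_,R)
state=R head=2 tape=b_[a]c   (R,a)→(S,c,L)
state=S head=1 tape=b[_]cc   (S,_)→(R,b,L)
state=R head=0 tape=[b]bcc   (R,b)→(R,_,R)
state=R head=1 tape=_[b]cc   (R,b)→(R,_,R)
state=R head=2 tape=__[c]c
Cell 0 holds _ when M halts.

_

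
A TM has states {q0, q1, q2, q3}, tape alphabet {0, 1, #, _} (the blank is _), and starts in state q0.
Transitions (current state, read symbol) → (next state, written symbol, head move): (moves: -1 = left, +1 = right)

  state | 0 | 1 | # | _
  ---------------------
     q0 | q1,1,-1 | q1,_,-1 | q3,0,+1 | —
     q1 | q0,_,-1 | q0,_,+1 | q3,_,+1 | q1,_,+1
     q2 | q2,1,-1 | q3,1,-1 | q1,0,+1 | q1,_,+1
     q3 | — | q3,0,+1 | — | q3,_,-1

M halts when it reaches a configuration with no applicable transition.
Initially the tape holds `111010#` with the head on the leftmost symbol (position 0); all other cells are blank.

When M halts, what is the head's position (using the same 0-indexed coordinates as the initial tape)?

state=q0 head=0 tape=_[1]11010#   (q0,1)→(q1,_,-1)
state=q1 head=-1 tape=[_]_11010#   (q1,_)→(q1,_,+1)
state=q1 head=0 tape=_[_]11010#   (q1,_)→(q1,_,+1)
state=q1 head=1 tape=__[1]1010#   (q1,1)→(q0,_,+1)
state=q0 head=2 tape=___[1]010#   (q0,1)→(q1,_,-1)
state=q1 head=1 tape=__[_]_010#   (q1,_)→(q1,_,+1)
state=q1 head=2 tape=___[_]010#   (q1,_)→(q1,_,+1)
state=q1 head=3 tape=____[0]10#   (q1,0)→(q0,_,-1)
state=q0 head=2 tape=___[_]_10#
At halt the head is at cell 2.

2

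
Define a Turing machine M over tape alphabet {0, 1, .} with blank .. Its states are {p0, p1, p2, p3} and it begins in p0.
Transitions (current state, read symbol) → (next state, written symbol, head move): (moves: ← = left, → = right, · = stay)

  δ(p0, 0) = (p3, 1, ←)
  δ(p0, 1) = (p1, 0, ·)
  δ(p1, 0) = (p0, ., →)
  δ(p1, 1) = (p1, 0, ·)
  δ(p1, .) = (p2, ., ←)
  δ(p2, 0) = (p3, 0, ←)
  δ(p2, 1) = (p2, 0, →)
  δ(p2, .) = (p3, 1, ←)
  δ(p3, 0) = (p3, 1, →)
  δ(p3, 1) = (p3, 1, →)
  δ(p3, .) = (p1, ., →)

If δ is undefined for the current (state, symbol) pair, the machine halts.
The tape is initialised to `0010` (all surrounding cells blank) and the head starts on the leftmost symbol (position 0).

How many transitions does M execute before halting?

14

p0 | .[0]010.   read 0 → write 1, move ←, go to p3
p3 | [.]1010.   read . → write ., move →, go to p1
p1 | .[1]010.   read 1 → write 0, move ·, go to p1
p1 | .[0]010.   read 0 → write ., move →, go to p0
p0 | ..[0]10.   read 0 → write 1, move ←, go to p3
p3 | .[.]110.   read . → write ., move →, go to p1
p1 | ..[1]10.   read 1 → write 0, move ·, go to p1
p1 | ..[0]10.   read 0 → write ., move →, go to p0
p0 | ...[1]0.   read 1 → write 0, move ·, go to p1
p1 | ...[0]0.   read 0 → write ., move →, go to p0
p0 | ....[0].   read 0 → write 1, move ←, go to p3
p3 | ...[.]1.   read . → write ., move →, go to p1
p1 | ....[1].   read 1 → write 0, move ·, go to p1
p1 | ....[0].   read 0 → write ., move →, go to p0
p0 | .....[.]
M halts after 14 transitions.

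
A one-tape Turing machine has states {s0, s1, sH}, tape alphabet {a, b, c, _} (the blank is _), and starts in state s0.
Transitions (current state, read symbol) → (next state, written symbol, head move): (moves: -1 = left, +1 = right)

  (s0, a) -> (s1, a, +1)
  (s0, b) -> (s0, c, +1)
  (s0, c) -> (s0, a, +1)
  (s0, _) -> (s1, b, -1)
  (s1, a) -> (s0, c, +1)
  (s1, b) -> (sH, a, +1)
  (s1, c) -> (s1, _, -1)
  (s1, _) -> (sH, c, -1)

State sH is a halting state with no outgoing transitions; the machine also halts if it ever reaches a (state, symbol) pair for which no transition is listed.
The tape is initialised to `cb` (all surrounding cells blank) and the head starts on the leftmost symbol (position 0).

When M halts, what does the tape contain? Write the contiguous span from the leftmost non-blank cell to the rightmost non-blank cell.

c_bb

s0 | __[c]b_   read c → write a, move +1, go to s0
s0 | __a[b]_   read b → write c, move +1, go to s0
s0 | __ac[_]   read _ → write b, move -1, go to s1
s1 | __a[c]b   read c → write _, move -1, go to s1
s1 | __[a]_b   read a → write c, move +1, go to s0
s0 | __c[_]b   read _ → write b, move -1, go to s1
s1 | __[c]bb   read c → write _, move -1, go to s1
s1 | _[_]_bb   read _ → write c, move -1, go to sH
sH | [_]c_bb
The non-blank tape span at halt is c_bb.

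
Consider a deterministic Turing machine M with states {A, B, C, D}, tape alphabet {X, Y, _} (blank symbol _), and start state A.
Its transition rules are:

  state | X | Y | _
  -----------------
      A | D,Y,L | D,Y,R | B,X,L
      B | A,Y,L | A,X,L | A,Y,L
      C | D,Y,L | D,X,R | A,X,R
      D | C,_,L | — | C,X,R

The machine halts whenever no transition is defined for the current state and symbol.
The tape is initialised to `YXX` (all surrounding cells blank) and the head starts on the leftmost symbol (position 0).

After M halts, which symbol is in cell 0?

state=A head=0 tape=__[Y]XX___   (A,Y)→(D,Y,R)
state=D head=1 tape=__Y[X]X___   (D,X)→(C,_,L)
state=C head=0 tape=__[Y]_X___   (C,Y)→(D,X,R)
state=D head=1 tape=__X[_]X___   (D,_)→(C,X,R)
state=C head=2 tape=__XX[X]___   (C,X)→(D,Y,L)
state=D head=1 tape=__X[X]Y___   (D,X)→(C,_,L)
state=C head=0 tape=__[X]_Y___   (C,X)→(D,Y,L)
state=D head=-1 tape=_[_]Y_Y___   (D,_)→(C,X,R)
state=C head=0 tape=_X[Y]_Y___   (C,Y)→(D,X,R)
state=D head=1 tape=_XX[_]Y___   (D,_)→(C,X,R)
state=C head=2 tape=_XXX[Y]___   (C,Y)→(D,X,R)
state=D head=3 tape=_XXXX[_]__   (D,_)→(C,X,R)
state=C head=4 tape=_XXXXX[_]_   (C,_)→(A,X,R)
state=A head=5 tape=_XXXXXX[_]   (A,_)→(B,X,L)
state=B head=4 tape=_XXXXX[X]X   (B,X)→(A,Y,L)
state=A head=3 tape=_XXXX[X]YX   (A,X)→(D,Y,L)
state=D head=2 tape=_XXX[X]YYX   (D,X)→(C,_,L)
state=C head=1 tape=_XX[X]_YYX   (C,X)→(D,Y,L)
state=D head=0 tape=_X[X]Y_YYX   (D,X)→(C,_,L)
state=C head=-1 tape=_[X]_Y_YYX   (C,X)→(D,Y,L)
state=D head=-2 tape=[_]Y_Y_YYX   (D,_)→(C,X,R)
state=C head=-1 tape=X[Y]_Y_YYX   (C,Y)→(D,X,R)
state=D head=0 tape=XX[_]Y_YYX   (D,_)→(C,X,R)
state=C head=1 tape=XXX[Y]_YYX   (C,Y)→(D,X,R)
state=D head=2 tape=XXXX[_]YYX   (D,_)→(C,X,R)
state=C head=3 tape=XXXXX[Y]YX   (C,Y)→(D,X,R)
state=D head=4 tape=XXXXXX[Y]X
Cell 0 holds X when M halts.

X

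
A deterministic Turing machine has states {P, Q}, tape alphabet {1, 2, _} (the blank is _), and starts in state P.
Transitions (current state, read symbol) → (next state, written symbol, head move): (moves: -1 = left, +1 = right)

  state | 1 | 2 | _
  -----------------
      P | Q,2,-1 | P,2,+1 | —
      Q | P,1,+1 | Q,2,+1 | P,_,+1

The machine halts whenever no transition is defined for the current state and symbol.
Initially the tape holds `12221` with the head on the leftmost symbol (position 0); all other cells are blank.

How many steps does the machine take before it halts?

10

state=P head=0 tape=_[1]2221__   (P,1)→(Q,2,-1)
state=Q head=-1 tape=[_]22221__   (Q,_)→(P,_,+1)
state=P head=0 tape=_[2]2221__   (P,2)→(P,2,+1)
state=P head=1 tape=_2[2]221__   (P,2)→(P,2,+1)
state=P head=2 tape=_22[2]21__   (P,2)→(P,2,+1)
state=P head=3 tape=_222[2]1__   (P,2)→(P,2,+1)
state=P head=4 tape=_2222[1]__   (P,1)→(Q,2,-1)
state=Q head=3 tape=_222[2]2__   (Q,2)→(Q,2,+1)
state=Q head=4 tape=_2222[2]__   (Q,2)→(Q,2,+1)
state=Q head=5 tape=_22222[_]_   (Q,_)→(P,_,+1)
state=P head=6 tape=_22222_[_]
M halts after 10 transitions.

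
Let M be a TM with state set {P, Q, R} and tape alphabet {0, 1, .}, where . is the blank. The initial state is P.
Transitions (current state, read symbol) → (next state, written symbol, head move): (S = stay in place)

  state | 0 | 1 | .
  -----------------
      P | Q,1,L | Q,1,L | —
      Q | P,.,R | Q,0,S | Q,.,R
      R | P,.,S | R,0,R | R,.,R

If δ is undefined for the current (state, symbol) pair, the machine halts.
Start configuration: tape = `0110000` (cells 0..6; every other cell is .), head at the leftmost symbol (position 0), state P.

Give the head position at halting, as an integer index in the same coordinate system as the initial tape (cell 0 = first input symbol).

state=P head=0 tape=.[0]110000.   (P,0)→(Q,1,L)
state=Q head=-1 tape=[.]1110000.   (Q,.)→(Q,.,R)
state=Q head=0 tape=.[1]110000.   (Q,1)→(Q,0,S)
state=Q head=0 tape=.[0]110000.   (Q,0)→(P,.,R)
state=P head=1 tape=..[1]10000.   (P,1)→(Q,1,L)
state=Q head=0 tape=.[.]110000.   (Q,.)→(Q,.,R)
state=Q head=1 tape=..[1]10000.   (Q,1)→(Q,0,S)
state=Q head=1 tape=..[0]10000.   (Q,0)→(P,.,R)
state=P head=2 tape=...[1]0000.   (P,1)→(Q,1,L)
state=Q head=1 tape=..[.]10000.   (Q,.)→(Q,.,R)
state=Q head=2 tape=...[1]0000.   (Q,1)→(Q,0,S)
state=Q head=2 tape=...[0]0000.   (Q,0)→(P,.,R)
state=P head=3 tape=....[0]000.   (P,0)→(Q,1,L)
state=Q head=2 tape=...[.]1000.   (Q,.)→(Q,.,R)
state=Q head=3 tape=....[1]000.   (Q,1)→(Q,0,S)
state=Q head=3 tape=....[0]000.   (Q,0)→(P,.,R)
state=P head=4 tape=.....[0]00.   (P,0)→(Q,1,L)
state=Q head=3 tape=....[.]100.   (Q,.)→(Q,.,R)
state=Q head=4 tape=.....[1]00.   (Q,1)→(Q,0,S)
state=Q head=4 tape=.....[0]00.   (Q,0)→(P,.,R)
state=P head=5 tape=......[0]0.   (P,0)→(Q,1,L)
state=Q head=4 tape=.....[.]10.   (Q,.)→(Q,.,R)
state=Q head=5 tape=......[1]0.   (Q,1)→(Q,0,S)
state=Q head=5 tape=......[0]0.   (Q,0)→(P,.,R)
state=P head=6 tape=.......[0].   (P,0)→(Q,1,L)
state=Q head=5 tape=......[.]1.   (Q,.)→(Q,.,R)
state=Q head=6 tape=.......[1].   (Q,1)→(Q,0,S)
state=Q head=6 tape=.......[0].   (Q,0)→(P,.,R)
state=P head=7 tape=........[.]
At halt the head is at cell 7.

7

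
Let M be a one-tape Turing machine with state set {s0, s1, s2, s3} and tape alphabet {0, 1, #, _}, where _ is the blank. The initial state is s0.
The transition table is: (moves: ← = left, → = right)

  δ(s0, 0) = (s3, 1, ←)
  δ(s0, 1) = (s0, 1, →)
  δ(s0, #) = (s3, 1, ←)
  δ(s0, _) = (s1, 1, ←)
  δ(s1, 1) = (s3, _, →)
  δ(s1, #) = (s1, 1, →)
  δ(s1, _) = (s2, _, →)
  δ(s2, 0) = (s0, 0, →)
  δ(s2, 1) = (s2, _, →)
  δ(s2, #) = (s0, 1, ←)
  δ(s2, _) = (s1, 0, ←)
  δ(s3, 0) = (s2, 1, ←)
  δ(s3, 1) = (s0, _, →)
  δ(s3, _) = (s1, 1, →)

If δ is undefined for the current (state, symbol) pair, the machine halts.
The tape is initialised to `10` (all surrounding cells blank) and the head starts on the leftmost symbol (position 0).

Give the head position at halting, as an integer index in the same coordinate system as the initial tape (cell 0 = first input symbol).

s0 | [1]0____   read 1 → write 1, move →, go to s0
s0 | 1[0]____   read 0 → write 1, move ←, go to s3
s3 | [1]1____   read 1 → write _, move →, go to s0
s0 | _[1]____   read 1 → write 1, move →, go to s0
s0 | _1[_]___   read _ → write 1, move ←, go to s1
s1 | _[1]1___   read 1 → write _, move →, go to s3
s3 | __[1]___   read 1 → write _, move →, go to s0
s0 | ___[_]__   read _ → write 1, move ←, go to s1
s1 | __[_]1__   read _ → write _, move →, go to s2
s2 | ___[1]__   read 1 → write _, move →, go to s2
s2 | ____[_]_   read _ → write 0, move ←, go to s1
s1 | ___[_]0_   read _ → write _, move →, go to s2
s2 | ____[0]_   read 0 → write 0, move →, go to s0
s0 | ____0[_]   read _ → write 1, move ←, go to s1
s1 | ____[0]1
At halt the head is at cell 4.

4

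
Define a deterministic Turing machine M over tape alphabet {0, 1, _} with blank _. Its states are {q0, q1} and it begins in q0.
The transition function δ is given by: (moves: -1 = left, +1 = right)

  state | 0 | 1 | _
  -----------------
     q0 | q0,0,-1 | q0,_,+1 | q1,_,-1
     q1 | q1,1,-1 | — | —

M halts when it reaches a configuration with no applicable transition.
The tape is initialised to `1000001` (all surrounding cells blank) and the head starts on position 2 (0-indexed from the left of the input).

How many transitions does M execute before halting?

5

q0 | _10[0]0001   read 0 → write 0, move -1, go to q0
q0 | _1[0]00001   read 0 → write 0, move -1, go to q0
q0 | _[1]000001   read 1 → write _, move +1, go to q0
q0 | __[0]00001   read 0 → write 0, move -1, go to q0
q0 | _[_]000001   read _ → write _, move -1, go to q1
q1 | [_]_000001
M halts after 5 transitions.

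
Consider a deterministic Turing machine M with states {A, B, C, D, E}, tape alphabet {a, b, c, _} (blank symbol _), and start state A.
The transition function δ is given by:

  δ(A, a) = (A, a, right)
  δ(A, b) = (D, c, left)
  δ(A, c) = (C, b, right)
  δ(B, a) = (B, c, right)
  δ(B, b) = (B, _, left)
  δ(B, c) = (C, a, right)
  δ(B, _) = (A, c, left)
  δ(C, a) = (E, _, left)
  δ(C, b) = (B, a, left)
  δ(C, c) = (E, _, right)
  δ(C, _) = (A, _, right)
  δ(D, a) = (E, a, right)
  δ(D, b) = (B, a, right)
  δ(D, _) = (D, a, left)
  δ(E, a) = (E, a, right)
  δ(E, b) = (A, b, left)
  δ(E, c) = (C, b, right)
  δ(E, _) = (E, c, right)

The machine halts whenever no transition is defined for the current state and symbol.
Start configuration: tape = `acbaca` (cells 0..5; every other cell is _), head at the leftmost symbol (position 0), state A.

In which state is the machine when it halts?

A

A | [a]cbaca_   read a → write a, move right, go to A
A | a[c]baca_   read c → write b, move right, go to C
C | ab[b]aca_   read b → write a, move left, go to B
B | a[b]aaca_   read b → write _, move left, go to B
B | [a]_aaca_   read a → write c, move right, go to B
B | c[_]aaca_   read _ → write c, move left, go to A
A | [c]caaca_   read c → write b, move right, go to C
C | b[c]aaca_   read c → write _, move right, go to E
E | b_[a]aca_   read a → write a, move right, go to E
E | b_a[a]ca_   read a → write a, move right, go to E
E | b_aa[c]a_   read c → write b, move right, go to C
C | b_aab[a]_   read a → write _, move left, go to E
E | b_aa[b]__   read b → write b, move left, go to A
A | b_a[a]b__   read a → write a, move right, go to A
A | b_aa[b]__   read b → write c, move left, go to D
D | b_a[a]c__   read a → write a, move right, go to E
E | b_aa[c]__   read c → write b, move right, go to C
C | b_aab[_]_   read _ → write _, move right, go to A
A | b_aab_[_]
No transition is defined for (A, _); M halts in state A.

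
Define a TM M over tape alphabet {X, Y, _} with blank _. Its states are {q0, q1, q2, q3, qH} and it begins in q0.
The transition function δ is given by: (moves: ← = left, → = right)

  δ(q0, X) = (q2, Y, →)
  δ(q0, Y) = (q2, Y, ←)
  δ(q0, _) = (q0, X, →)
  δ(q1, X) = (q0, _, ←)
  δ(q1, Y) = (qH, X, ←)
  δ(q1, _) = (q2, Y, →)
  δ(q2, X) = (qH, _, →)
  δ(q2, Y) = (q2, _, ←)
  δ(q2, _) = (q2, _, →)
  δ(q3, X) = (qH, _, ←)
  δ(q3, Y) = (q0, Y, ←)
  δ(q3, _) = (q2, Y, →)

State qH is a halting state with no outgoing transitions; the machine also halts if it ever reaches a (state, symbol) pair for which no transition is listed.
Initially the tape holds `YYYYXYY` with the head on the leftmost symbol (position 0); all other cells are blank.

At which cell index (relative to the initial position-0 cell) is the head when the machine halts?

5

state=q0 head=0 tape=_[Y]YYYXYY   (q0,Y)→(q2,Y,←)
state=q2 head=-1 tape=[_]YYYYXYY   (q2,_)→(q2,_,→)
state=q2 head=0 tape=_[Y]YYYXYY   (q2,Y)→(q2,_,←)
state=q2 head=-1 tape=[_]_YYYXYY   (q2,_)→(q2,_,→)
state=q2 head=0 tape=_[_]YYYXYY   (q2,_)→(q2,_,→)
state=q2 head=1 tape=__[Y]YYXYY   (q2,Y)→(q2,_,←)
state=q2 head=0 tape=_[_]_YYXYY   (q2,_)→(q2,_,→)
state=q2 head=1 tape=__[_]YYXYY   (q2,_)→(q2,_,→)
state=q2 head=2 tape=___[Y]YXYY   (q2,Y)→(q2,_,←)
state=q2 head=1 tape=__[_]_YXYY   (q2,_)→(q2,_,→)
state=q2 head=2 tape=___[_]YXYY   (q2,_)→(q2,_,→)
state=q2 head=3 tape=____[Y]XYY   (q2,Y)→(q2,_,←)
state=q2 head=2 tape=___[_]_XYY   (q2,_)→(q2,_,→)
state=q2 head=3 tape=____[_]XYY   (q2,_)→(q2,_,→)
state=q2 head=4 tape=_____[X]YY   (q2,X)→(qH,_,→)
state=qH head=5 tape=______[Y]Y
At halt the head is at cell 5.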